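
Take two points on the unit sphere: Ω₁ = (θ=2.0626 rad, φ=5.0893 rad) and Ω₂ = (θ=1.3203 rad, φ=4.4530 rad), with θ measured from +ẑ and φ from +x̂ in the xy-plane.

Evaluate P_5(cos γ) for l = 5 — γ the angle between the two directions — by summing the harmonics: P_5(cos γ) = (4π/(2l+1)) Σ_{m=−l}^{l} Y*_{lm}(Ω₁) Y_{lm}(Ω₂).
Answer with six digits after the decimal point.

-0.077341

Term-by-term m-sum for l=5 (normalisation 4π/11 = 1.142397):
  term(m=-5) = -0.097758-0.003903i   from Y*(Ω₁)=+0.234949+0.076235i, Y(Ω₂)=-0.381326+0.107118i
  term(m=-4) = +0.110955-0.075322i   from Y*(Ω₁)=-0.026408-0.417610i, Y(Ω₂)=+0.162912+0.275991i
  term(m=-3) = +0.011126-0.031645i   from Y*(Ω₁)=-0.215848+0.101634i, Y(Ω₂)=-0.098696+0.100134i
  term(m=-2) = -0.019450-0.063282i   from Y*(Ω₁)=-0.150082-0.140891i, Y(Ω₂)=+0.279294+0.159460i
  term(m=-1) = -0.016631-0.012287i   from Y*(Ω₁)=-0.111976+0.282886i, Y(Ω₂)=-0.017432+0.065689i
  term(m=+0) = -0.044184-0.000000i   from Y*(Ω₁)=-0.139358-0.000000i, Y(Ω₂)=+0.317054+0.000000i
  term(m=+1) = -0.016631+0.012287i   from Y*(Ω₁)=+0.111976+0.282886i, Y(Ω₂)=+0.017432+0.065689i
  term(m=+2) = -0.019450+0.063282i   from Y*(Ω₁)=-0.150082+0.140891i, Y(Ω₂)=+0.279294-0.159460i
  term(m=+3) = +0.011126+0.031645i   from Y*(Ω₁)=+0.215848+0.101634i, Y(Ω₂)=+0.098696+0.100134i
  term(m=+4) = +0.110955+0.075322i   from Y*(Ω₁)=-0.026408+0.417610i, Y(Ω₂)=+0.162912-0.275991i
  term(m=+5) = -0.097758+0.003903i   from Y*(Ω₁)=-0.234949+0.076235i, Y(Ω₂)=+0.381326+0.107118i
Σ over m = -0.067700-0.000000i; ×(4π/11) → -0.077341-0.000000i. Real part: -0.077341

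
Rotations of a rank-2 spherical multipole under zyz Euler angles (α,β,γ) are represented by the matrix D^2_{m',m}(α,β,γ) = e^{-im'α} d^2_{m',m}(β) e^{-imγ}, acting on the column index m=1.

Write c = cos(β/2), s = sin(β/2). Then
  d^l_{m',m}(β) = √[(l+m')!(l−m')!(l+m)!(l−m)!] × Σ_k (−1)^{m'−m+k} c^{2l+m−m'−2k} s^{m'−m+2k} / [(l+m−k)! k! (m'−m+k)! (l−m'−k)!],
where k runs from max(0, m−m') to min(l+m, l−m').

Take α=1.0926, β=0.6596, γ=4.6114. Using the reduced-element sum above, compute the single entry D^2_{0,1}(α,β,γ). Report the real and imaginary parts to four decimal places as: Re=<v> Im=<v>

D^2_{0,1}(1.0926,0.6596,4.6114) = e^{-i·0·1.0926}·d^2_{0,1}(0.6596)·e^{-i·1·4.6114}. Compute d first:
Half-angle: c=0.946107, s=0.323854. N=√(2·2·6·1)=4.898979
k: max(0,(1)−(0))=1 … min(2+(1),2−(0))=2
  k=1: (−1)^0·4.8990/(2)·0.9461^3·0.3239^1 = +0.671809
  k=2: (−1)^1·4.8990/(2)·0.9461^1·0.3239^3 = -0.078716
d^2_{0,1}(0.6596) = +0.671809 -0.078716 = +0.593093
D = (+1.000000+0.000000i)·(+0.593093)·(-0.100817+0.994905i) = -0.059794+0.590071i

Re=-0.0598 Im=0.5901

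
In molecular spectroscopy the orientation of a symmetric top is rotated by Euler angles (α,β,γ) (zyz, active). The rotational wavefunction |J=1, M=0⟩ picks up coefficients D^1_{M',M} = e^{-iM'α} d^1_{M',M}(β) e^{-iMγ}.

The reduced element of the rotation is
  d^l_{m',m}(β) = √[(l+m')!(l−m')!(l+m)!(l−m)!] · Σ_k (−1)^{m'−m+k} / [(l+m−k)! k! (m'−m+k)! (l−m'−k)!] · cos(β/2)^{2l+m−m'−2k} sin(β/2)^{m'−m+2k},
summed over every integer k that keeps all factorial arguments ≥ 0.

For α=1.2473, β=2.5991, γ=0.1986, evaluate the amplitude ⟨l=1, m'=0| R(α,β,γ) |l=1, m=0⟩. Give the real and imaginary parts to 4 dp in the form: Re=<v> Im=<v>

First d^1_{0,0}(β=2.5991), then the phase factors e^{-i(0)α} and e^{-i(0)γ}:
Half-angle: c=0.267932, s=0.963438. N=√(1·1·1·1)=1.000000
The bounds max(0,m−m')=0 and min(l+m,l−m')=1 give 2 terms
  k=0: (−1)^0·1.0000/(1)·0.2679^2·0.9634^0 = +0.071788
  k=1: (−1)^1·1.0000/(1)·0.2679^0·0.9634^2 = -0.928212
d^1_{0,0}(2.5991) = +0.071788 -0.928212 = -0.856424
D = (+1.000000+0.000000i)·(-0.856424)·(+1.000000+0.000000i) = -0.856424+0.000000i

Re=-0.8564 Im=0.0000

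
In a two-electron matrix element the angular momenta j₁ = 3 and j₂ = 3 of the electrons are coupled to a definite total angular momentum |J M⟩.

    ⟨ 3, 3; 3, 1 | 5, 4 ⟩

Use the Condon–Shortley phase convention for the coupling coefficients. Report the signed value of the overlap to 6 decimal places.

+√(1/2) = +0.707107

triangle: 1!×5!×5!/12! = 14400/479001600
(j±m)!: 6!×0!×4!×2!×9!×1! = 12541132800
prefactor² = (2J+1)×Δ×N² = 4147200
  k=0: +1/(0!×1!×0!×4!×5!×1!) = 1/2880
Σ = 1/2880  ⇒  CG² = 4147200×(1/2880)² = 1/2
CG = +√(1/2) = +0.707107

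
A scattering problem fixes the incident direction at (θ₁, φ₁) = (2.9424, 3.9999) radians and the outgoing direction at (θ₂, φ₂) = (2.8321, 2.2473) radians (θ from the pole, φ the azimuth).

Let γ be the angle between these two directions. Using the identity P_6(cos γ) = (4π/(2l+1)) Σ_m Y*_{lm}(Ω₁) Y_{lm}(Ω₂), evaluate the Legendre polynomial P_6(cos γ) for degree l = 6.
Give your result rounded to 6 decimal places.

Term-by-term m-sum for l=6 (normalisation 4π/13 = 0.966644):
  m=-6: Y*=(0.000012, -0.000026)  Y=(0.000234, -0.000306)  product (-0.000000, -0.000000)
  m=-5: Y*=(-0.000203, -0.000454)  Y=(-0.000997, -0.004057)  product (-0.000002, 0.000001)
  m=-4: Y*=(-0.005013, -0.001505)  Y=(-0.024996, -0.011633)  product (0.000108, 0.000096)
  m=-3: Y*=(-0.031594, 0.020102)  Y=(-0.109704, 0.054177)  product (0.002377, -0.003917)
  m=-2: Y*=(-0.026259, 0.178804)  Y=(-0.077237, 0.349018)  product (-0.060378, -0.022975)
  m=-1: Y*=(0.346912, 0.401581)  Y=(0.369967, 0.460791)  product (-0.056699, 0.308426)
  m=+0: Y*=(0.634898, -0.000000)  Y=(0.221461, 0.000000)  product (0.140605, 0.000000)
  m=+1: Y*=(-0.346912, 0.401581)  Y=(-0.369967, 0.460791)  product (-0.056699, -0.308426)
  m=+2: Y*=(-0.026259, -0.178804)  Y=(-0.077237, -0.349018)  product (-0.060378, 0.022975)
  m=+3: Y*=(0.031594, 0.020102)  Y=(0.109704, 0.054177)  product (0.002377, 0.003917)
  m=+4: Y*=(-0.005013, 0.001505)  Y=(-0.024996, 0.011633)  product (0.000108, -0.000096)
  m=+5: Y*=(0.000203, -0.000454)  Y=(0.000997, -0.004057)  product (-0.000002, -0.000001)
  m=+6: Y*=(0.000012, 0.000026)  Y=(0.000234, 0.000306)  product (-0.000000, 0.000000)
Accumulated sum (-0.088582, 0.000000); after 4π/(2l+1) scaling, (-0.085627, 0.000000) ⇒ P_6 = -0.085627

-0.085627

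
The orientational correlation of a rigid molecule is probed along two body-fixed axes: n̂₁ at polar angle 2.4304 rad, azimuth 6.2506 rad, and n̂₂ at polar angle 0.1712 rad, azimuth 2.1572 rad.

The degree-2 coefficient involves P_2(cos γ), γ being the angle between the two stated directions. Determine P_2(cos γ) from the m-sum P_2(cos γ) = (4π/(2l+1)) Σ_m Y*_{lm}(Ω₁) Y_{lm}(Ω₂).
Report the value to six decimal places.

0.486656

Expand P_2 via completeness: Σ_{m} conj(Y_{2,m}) at Ω₁ times Y_{2,m} at Ω₂ —
  term(m=-2) = -0.000603+0.001744i   from Y*(Ω₁)=+0.164229-0.010718i, Y(Ω₂)=-0.004345+0.010335i
  term(m=-1) = +0.028747+0.040353i   from Y*(Ω₁)=-0.381825+0.012446i, Y(Ω₂)=-0.071767-0.108024i
  term(m=+0) = +0.137346+0.000000i   from Y*(Ω₁)=+0.227650-0.000000i, Y(Ω₂)=+0.603321+0.000000i
  term(m=+1) = +0.028747-0.040353i   from Y*(Ω₁)=+0.381825+0.012446i, Y(Ω₂)=+0.071767-0.108024i
  term(m=+2) = -0.000603-0.001744i   from Y*(Ω₁)=+0.164229+0.010718i, Y(Ω₂)=-0.004345-0.010335i
Total Σ_m = +0.193634+0.000000i. Multiply by 2.513274: +0.486656+0.000000i. P_2(cos γ) = 0.486656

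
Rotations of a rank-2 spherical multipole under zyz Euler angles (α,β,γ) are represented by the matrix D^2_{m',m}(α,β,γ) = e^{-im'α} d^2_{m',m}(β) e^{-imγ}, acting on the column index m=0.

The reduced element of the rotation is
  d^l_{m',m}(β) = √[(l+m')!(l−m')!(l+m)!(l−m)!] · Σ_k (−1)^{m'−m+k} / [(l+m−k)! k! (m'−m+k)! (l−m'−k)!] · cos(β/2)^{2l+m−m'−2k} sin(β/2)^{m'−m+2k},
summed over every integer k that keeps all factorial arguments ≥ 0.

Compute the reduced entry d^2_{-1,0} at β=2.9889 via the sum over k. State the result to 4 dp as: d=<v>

d=-0.1841

d^2_{-1,0}(β=2.9889) via the finite sum:
With c≡cos(β/2)=0.076272 and s≡sin(β/2)=0.997087, N=[1·6·2·2]^{1/2}=4.898979
k: max(0,(0)−(-1))=1 … min(2+(0),2−(-1))=2
  k=1: (−1)^0·4.8990/(2)·0.0763^3·0.9971^1 = +0.001084
  k=2: (−1)^1·4.8990/(2)·0.0763^1·0.9971^3 = -0.185200
d^2_{-1,0}(2.9889) = +0.001084 -0.185200 = -0.184116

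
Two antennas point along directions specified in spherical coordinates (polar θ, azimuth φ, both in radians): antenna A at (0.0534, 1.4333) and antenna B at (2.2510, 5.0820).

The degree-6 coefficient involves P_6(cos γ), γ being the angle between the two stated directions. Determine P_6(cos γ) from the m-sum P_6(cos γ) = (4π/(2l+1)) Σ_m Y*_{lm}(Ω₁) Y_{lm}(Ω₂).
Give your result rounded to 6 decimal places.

Addition theorem: P_6(cos γ) = (4π/13) Σ_m Y*_{lm}(Ω₁) Y_{lm}(Ω₂), m = −6…6:
  m=-6: (-0.00000 + 0.00000j) × (0.06429 + 0.08512j) = -0.00000 - 0.00000j  (running Σ = -0.00000 - 0.00000j)
  m=-5: (0.00000 + 0.00000j) × (-0.28752 + 0.08182j) = -0.00000 - 0.00000j  (running Σ = -0.00000 - 0.00000j)
  m=-4: (0.00002 - 0.00002j) × (0.04028 - 0.43496j) = -0.00001 - 0.00001j  (running Σ = -0.00001 - 0.00001j)
  m=-3: (-0.00032 - 0.00072j) × (0.23289 + 0.11596j) = 0.00001 - 0.00020j  (running Σ = 0.00000 - 0.00022j)
  m=-2: (-0.01417 + 0.00400j) × (0.13915 - 0.12685j) = -0.00146 + 0.00235j  (running Σ = -0.00146 + 0.00214j)
  m=-1: (0.02377 + 0.17178j) × (0.12396 + 0.31998j) = -0.05202 + 0.02890j  (running Σ = -0.05348 + 0.03104j)
  m=0: (0.98688 + 0.00000j) × (0.09808 + 0.00000j) = 0.09679 + 0.00000j  (running Σ = 0.04332 + 0.03104j)
  m=1: (-0.02377 + 0.17178j) × (-0.12396 + 0.31998j) = -0.05202 - 0.02890j  (running Σ = -0.00870 + 0.00214j)
  m=2: (-0.01417 - 0.00400j) × (0.13915 + 0.12685j) = -0.00146 - 0.00235j  (running Σ = -0.01017 - 0.00022j)
  m=3: (0.00032 - 0.00072j) × (-0.23289 + 0.11596j) = 0.00001 + 0.00020j  (running Σ = -0.01016 - 0.00001j)
  m=4: (0.00002 + 0.00002j) × (0.04028 + 0.43496j) = -0.00001 + 0.00001j  (running Σ = -0.01016 - 0.00000j)
  m=5: (-0.00000 + 0.00000j) × (0.28752 + 0.08182j) = -0.00000 + 0.00000j  (running Σ = -0.01016 - 0.00000j)
  m=6: (-0.00000 - 0.00000j) × (0.06429 - 0.08512j) = -0.00000 + 0.00000j  (running Σ = -0.01016 - 0.00000j)
Total Σ_m = -0.01016 - 0.00000j. Multiply by 0.966644: -0.00982 - 0.00000j. P_6(cos γ) = -0.009824

-0.009824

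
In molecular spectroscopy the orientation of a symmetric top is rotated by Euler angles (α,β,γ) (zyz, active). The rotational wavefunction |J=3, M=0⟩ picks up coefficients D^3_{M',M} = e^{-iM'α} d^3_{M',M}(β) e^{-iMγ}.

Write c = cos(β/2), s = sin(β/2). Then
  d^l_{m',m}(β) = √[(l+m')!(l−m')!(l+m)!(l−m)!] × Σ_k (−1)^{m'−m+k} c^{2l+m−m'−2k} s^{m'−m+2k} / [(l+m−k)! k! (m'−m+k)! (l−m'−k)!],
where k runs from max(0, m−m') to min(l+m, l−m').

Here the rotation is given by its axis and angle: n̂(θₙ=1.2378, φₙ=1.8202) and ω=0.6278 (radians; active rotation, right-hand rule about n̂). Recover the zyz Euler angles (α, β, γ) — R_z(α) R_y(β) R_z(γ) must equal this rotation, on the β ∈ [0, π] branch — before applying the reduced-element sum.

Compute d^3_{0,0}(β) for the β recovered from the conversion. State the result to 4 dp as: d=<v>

d=0.1834

Axis–angle → zyz. n̂ = (sinθₙcosφₙ, sinθₙsinφₙ, cosθₙ) = (-0.233267, +0.915827, +0.326876), ω = 0.6278.
R = I cosω + sinω [n̂]ₓ + (1−cosω) n̂n̂ᵀ gives
  R = [+0.819697, -0.232731, +0.523386; +0.151261, +0.969251, +0.194095; -0.552464, -0.079931, +0.829695]
β = atan2(√(R₁₃²+R₂₃²), R₃₃) = 0.592235; α = atan2(R₂₃, R₁₃) mod 2π = 0.355123; γ = atan2(R₃₂, −R₃₁) mod 2π = 6.139501
d^3_{0,0}(β=0.5922) via the finite sum:
c=cos(0.592235/2)=0.956477, s=sin(0.592235/2)=0.291809; N=√[6·6·6·6]=36.000000
k: max(0,(0)−(0))=0 … min(3+(0),3−(0))=3
  k=0: (−1)^0·36.0000/(36)·0.9565^6·0.2918^0 = +0.765678
  k=1: (−1)^1·36.0000/(4)·0.9565^4·0.2918^2 = -0.641411
  k=2: (−1)^2·36.0000/(4)·0.9565^2·0.2918^4 = +0.059701
  k=3: (−1)^3·36.0000/(36)·0.9565^0·0.2918^6 = -0.000617
d^3_{0,0}(0.5922) = +0.765678 -0.641411 +0.059701 -0.000617 = +0.183351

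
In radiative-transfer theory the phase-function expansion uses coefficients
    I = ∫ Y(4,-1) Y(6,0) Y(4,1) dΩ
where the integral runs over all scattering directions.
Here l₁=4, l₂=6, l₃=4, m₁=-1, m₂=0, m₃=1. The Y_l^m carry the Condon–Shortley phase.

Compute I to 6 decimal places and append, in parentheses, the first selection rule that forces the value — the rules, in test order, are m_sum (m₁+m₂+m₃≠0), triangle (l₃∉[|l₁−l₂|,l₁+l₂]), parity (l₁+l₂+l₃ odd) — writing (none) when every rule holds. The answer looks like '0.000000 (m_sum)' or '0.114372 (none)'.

0.007113 (none)

Rules hold: Σm=0, L=14 even, 2≤4≤10.
N = 9·13·9 = 1053
Δ = 6!·2!·6!/15! = 1/1261260
Racah Σ t=2..4: t=2:+1/4608 t=3:−1/1296 t=4:+1/4608 = -7/20736
⇒ 3j(4 6 4; 0 0 0)² = 20/1287, sgn -1
Racah Σ t=3..5: t=3:−1/2592 t=4:+1/2304 t=5:−1/28800 = 7/518400
⇒ 3j(4 6 4; -1 0 1)² = 1/25740, sgn -1
4πI² = N·(3j₀)²·(3jₘ)² = 1/1573
I = +1·√(0.000635728/4π) = 0.00711264
No selection rule forces the value: the integral is nonzero (none).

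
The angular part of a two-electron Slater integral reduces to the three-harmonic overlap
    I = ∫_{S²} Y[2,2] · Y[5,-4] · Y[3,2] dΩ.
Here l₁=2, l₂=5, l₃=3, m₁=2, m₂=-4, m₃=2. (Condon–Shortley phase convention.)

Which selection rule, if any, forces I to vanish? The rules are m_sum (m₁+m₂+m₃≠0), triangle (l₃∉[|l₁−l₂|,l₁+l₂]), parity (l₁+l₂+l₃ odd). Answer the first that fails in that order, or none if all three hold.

Σmᵢ = 0  ✓
l₃∈[|l₁−l₂|,l₁+l₂]=[3,7], have l₃=3  ✓
Σlᵢ = 10 ⇒ even  ✓

none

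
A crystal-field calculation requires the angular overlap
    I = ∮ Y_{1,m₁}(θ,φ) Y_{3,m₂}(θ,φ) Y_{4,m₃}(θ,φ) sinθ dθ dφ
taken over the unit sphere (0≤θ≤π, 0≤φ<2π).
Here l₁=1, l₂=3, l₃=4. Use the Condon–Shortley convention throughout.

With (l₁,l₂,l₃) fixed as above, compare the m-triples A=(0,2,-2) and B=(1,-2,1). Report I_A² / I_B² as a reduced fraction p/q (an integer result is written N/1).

l's match ⇒ only the (l;m) 3-j factors differ between A and B.
A: triangle coeff Δ(1,3,4) = 1/252; Σ_t [0,0]: t=0:+1/120 = 1/120; (3j)²=1/21 [(1 3 4; 0 2 -2)], sign=+1
B: triangle coeff Δ(1,3,4) = 1/252; Σ_t [0,0]: t=0:+1/240 = 1/240; (3j)²=1/84 [(1 3 4; 1 -2 1)], sign=-1
I_A²/I_B² = (1/21)/(1/84) = 4/1

4/1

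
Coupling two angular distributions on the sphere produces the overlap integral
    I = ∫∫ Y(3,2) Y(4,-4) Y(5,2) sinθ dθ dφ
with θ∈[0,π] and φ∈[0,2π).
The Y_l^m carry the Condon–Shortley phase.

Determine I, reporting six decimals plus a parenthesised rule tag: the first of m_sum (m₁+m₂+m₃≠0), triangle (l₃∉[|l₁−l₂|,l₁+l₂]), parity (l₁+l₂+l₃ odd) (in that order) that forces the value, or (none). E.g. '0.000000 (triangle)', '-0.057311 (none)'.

-0.109480 (none)

Rules hold: Σm=0, L=12 even, 1≤5≤7.
N = 7·9·11 = 693
Δ = 2!·4!·6!/13! = 1/180180
Racah Σ t=0..2: t=0:+1/576 t=1:−1/144 t=2:+1/576 = -1/288
⇒ 3j(3 4 5; 0 0 0)² = 20/1001, sgn +1
Racah Σ t=0..0: t=0:+1/8640 = 1/8640
⇒ 3j(3 4 5; 2 -4 2)² = 14/1287, sgn -1
4πI² = N·(3j₀)²·(3jₘ)² = 280/1859
I = -1·√(0.150619/4π) = -0.10947990
No selection rule forces the value: the integral is nonzero (none).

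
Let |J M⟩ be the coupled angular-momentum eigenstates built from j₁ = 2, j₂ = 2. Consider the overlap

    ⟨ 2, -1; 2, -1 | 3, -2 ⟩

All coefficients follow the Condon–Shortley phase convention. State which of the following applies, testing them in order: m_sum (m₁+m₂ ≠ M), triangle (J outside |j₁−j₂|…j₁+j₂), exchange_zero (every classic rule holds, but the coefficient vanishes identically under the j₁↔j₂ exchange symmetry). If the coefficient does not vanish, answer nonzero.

exchange_zero

m-sum: m₁+m₂ = -1+(-1) = -2, M = -2  ✓
triangle: |j₁−j₂| = 0 ≤ J = 3 ≤ j₁+j₂ = 4  ✓
exchange: j₁=j₂ and m₁=m₂, and (−1)^(j₁+j₂−J) = (−1)^1 = −1 forces ⟨j₁m₁;j₂m₂|JM⟩ = −⟨j₂m₂;j₁m₁|JM⟩ = −⟨j₁m₁;j₂m₂|JM⟩ ⇒ the coefficient vanishes identically
Racah sum check: Σ_k collapses to 0 ⇒ CG = 0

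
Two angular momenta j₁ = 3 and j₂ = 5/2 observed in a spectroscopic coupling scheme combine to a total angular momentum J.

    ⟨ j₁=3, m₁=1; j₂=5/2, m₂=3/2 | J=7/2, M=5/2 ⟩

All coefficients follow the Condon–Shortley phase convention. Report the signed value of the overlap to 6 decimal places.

-0.398410

√[8·2!4!3!/10! · 4!2!4!1!6!1!] = √(18432/35)
  +(−1)^1/∏(1,1,1,3,3,0)! = -1/36  (running -1/36)
  +(−1)^2/∏(2,0,0,2,4,1)! = 1/96  (running -5/288)
⟨..|..⟩ = √(18432/35)·(-5/288) = -0.398410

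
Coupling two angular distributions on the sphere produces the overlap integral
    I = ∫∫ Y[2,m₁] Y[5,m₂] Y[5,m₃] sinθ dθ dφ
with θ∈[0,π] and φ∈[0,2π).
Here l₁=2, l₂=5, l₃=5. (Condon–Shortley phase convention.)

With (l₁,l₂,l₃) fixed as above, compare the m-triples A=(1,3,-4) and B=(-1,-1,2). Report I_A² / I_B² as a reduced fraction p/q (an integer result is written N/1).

7/2

l's match ⇒ only the (l;m) 3-j factors differ between A and B.
A: triangle coeff Δ(2,5,5) = 1/38610; Σ_t [0,1]: t=0:+1/80640 t=1:−1/10080 = -1/11520; (3j)²=49/1430 [(2 5 5; 1 3 -4)], sign=+1
B: triangle coeff Δ(2,5,5) = 1/38610; Σ_t [1,2]: t=1:−1/1440 t=2:+1/2880 = -1/2880; (3j)²=7/715 [(2 5 5; -1 -1 2)], sign=+1
I_A²/I_B² = (49/1430)/(7/715) = 7/2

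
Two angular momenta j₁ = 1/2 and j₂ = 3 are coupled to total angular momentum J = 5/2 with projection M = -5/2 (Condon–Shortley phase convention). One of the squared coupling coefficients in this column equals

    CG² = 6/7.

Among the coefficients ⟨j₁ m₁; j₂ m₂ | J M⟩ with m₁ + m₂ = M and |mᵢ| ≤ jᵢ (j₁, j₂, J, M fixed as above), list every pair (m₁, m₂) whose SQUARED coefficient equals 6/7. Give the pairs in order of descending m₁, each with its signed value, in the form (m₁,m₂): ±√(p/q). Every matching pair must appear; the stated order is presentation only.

Admissible pairs with m₁+m₂ = M = -5/2: (-1/2,-2), (1/2,-3)
  (m₁,m₂)=(1/2,-3): CG² = 6/7, CG = +√(6/7)   ← matches the target
  (m₁,m₂)=(-1/2,-2): CG² = 1/7, CG = −√(1/7)
Pairs with CG² = 6/7: (1/2,-3): +√(6/7)

(1/2,-3): +√(6/7)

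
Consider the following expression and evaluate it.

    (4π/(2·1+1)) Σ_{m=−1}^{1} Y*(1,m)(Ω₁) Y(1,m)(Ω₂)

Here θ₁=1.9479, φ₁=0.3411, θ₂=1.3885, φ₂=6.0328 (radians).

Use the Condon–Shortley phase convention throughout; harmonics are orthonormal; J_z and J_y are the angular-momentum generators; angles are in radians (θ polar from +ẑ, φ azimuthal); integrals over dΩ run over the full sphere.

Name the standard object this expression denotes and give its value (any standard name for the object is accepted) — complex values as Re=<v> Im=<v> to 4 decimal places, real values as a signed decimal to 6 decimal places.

This sum is the spherical-harmonic addition theorem: it equals the Legendre polynomial P_l(cos γ) of the angle γ between the two directions.
Addition theorem: P_1(cos γ) = (4π/3) Σ_m Y*_{lm}(Ω₁) Y_{lm}(Ω₂), m = −1…1:
  m=-1: (+0.302712+0.107455i) × (+0.329174+0.084187i) = +0.090599+0.060856i  (running Σ = +0.090599+0.060856i)
  m=0: (-0.179918-0.000000i) × (+0.088578+0.000000i) = -0.015937-0.000000i  (running Σ = +0.074662+0.060856i)
  m=1: (-0.302712+0.107455i) × (-0.329174+0.084187i) = +0.090599-0.060856i  (running Σ = +0.165260+0.000000i)
Total Σ_m = +0.165260+0.000000i. Multiply by 4.188790: +0.692241+0.000000i. P_1(cos γ) = 0.692241

Legendre polynomial (addition theorem), +0.692241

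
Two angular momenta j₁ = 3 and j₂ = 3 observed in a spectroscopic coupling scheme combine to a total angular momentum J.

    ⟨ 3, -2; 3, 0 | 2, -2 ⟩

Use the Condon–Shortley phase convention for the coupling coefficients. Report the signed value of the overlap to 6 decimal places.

√[5·4!2!2!/9! · 1!5!3!3!0!4!] = √(960/7)
  +(−1)^3/∏(3,1,2,0,0,2)! = -1/24  (running -1/24)
⟨..|..⟩ = √(960/7)·(-1/24) = -0.487950

−√(5/21) = -0.487950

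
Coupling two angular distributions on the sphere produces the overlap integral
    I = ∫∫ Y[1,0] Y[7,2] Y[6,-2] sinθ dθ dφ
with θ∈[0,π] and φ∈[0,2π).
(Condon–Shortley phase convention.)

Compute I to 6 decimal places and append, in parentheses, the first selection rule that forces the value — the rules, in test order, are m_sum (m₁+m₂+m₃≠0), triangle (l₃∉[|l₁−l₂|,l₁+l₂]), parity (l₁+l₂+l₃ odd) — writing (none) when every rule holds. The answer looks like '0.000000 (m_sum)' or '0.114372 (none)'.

0.234717 (none)

Checks pass: Σm=0; 14 even; l₃=6∈[6,8].
(2·1+1)(2·7+1)(2·6+1) = 585
Δ: 2! 0! 12! / 15! → 1/1365
sum: t=1:−1/518400 = -1/518400
3j²(1 7 6; 0 0 0) = Δ·Π!·Σ² = 7/195  (sign -1)
sum: t=1:−1/967680 = -1/967680
3j²(1 7 6; 0 2 -2) = Δ·Π!·Σ² = 3/91  (sign -1)
combine: 4πI² = 585·7/195·3/91 = 9/13
take √, sign +1: I = 0.23471705
No selection rule forces the value: the integral is nonzero (none).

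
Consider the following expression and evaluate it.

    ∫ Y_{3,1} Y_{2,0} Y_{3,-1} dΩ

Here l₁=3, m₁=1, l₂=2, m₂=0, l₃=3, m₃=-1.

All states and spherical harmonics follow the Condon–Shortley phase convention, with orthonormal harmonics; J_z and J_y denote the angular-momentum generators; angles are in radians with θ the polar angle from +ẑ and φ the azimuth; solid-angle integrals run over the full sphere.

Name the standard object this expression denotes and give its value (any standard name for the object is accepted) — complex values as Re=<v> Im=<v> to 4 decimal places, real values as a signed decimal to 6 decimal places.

Gaunt coefficient, -0.126157

This is a Gaunt coefficient — the integral of a triple product of spherical harmonics over the sphere.
Rules hold: Σm=0, L=8 even, 1≤3≤5.
N = 7·5·7 = 245
Δ = 2!·4!·2!/9! = 1/3780
Racah Σ t=0..2: t=0:+1/24 t=1:−1/4 t=2:+1/24 = -1/6
⇒ 3j(3 2 3; 0 0 0)² = 4/105, sgn +1
Racah Σ t=0..2: t=0:+1/16 t=1:−1/6 t=2:+1/96 = -3/32
⇒ 3j(3 2 3; 1 0 -1)² = 3/140, sgn -1
4πI² = N·(3j₀)²·(3jₘ)² = 1/5
I = -1·√(0.2/4π) = -0.12615663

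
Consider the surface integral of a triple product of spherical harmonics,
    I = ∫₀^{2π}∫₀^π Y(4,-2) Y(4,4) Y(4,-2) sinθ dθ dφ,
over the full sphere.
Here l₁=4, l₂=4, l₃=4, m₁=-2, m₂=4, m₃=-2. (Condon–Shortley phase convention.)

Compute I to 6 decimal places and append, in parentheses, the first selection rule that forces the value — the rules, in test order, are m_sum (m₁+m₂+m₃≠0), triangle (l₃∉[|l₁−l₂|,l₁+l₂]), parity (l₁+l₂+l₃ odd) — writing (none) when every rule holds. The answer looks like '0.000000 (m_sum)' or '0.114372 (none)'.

Checks pass: Σm=0; 12 even; l₃=4∈[0,8].
(2·4+1)(2·4+1)(2·4+1) = 729
Δ: 4! 4! 4! / 13! → 1/450450
sum: t=0:+1/13824 t=1:−1/216 t=2:+1/64 t=3:−1/216 t=4:+1/13824 = 5/768
3j²(4 4 4; 0 0 0) = Δ·Π!·Σ² = 18/1001  (sign +1)
sum: t=4:+1/2304 = 1/2304
3j²(4 4 4; -2 4 -2) = Δ·Π!·Σ² = 5/143  (sign +1)
combine: 4πI² = 729·18/1001·5/143 = 65610/143143
take √, sign +1: I = 0.19098314
No selection rule forces the value: the integral is nonzero (none).

0.190983 (none)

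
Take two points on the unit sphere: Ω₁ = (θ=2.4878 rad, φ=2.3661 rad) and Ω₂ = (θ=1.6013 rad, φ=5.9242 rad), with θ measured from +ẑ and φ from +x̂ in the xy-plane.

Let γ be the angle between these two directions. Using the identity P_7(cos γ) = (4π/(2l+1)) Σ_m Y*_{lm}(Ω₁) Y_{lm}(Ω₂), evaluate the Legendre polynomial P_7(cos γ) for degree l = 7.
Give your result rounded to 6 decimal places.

-0.277834

Term-by-term m-sum for l=7 (normalisation 4π/15 = 0.837758):
  [-7]  conj(Y_{7,-7})(Ω₁) = (-0.010105, -0.011613) ; Y_{7,-7}(Ω₂) = (-0.403115, 0.293112) ; Δ = (0.007477, 0.001720)
  [-6]  conj(Y_{7,-6})(Ω₁) = (0.004465, -0.075039) ; Y_{7,-6}(Ω₂) = (0.031333, -0.047500) ; Δ = (-0.003424, -0.002563)
  [-5]  conj(Y_{7,-5})(Ω₁) = (0.162773, -0.147398) ; Y_{7,-5}(Ω₂) = (0.080380, -0.352604) ; Δ = (-0.038890, -0.069242)
  [-4]  conj(Y_{7,-4})(Ω₁) = (0.413455, 0.016391) ; Y_{7,-4}(Ω₂) = (0.008974, 0.066145) ; Δ = (0.002626, 0.027495)
  [-3]  conj(Y_{7,-3})(Ω₁) = (0.310441, 0.329462) ; Y_{7,-3}(Ω₂) = (0.153896, 0.285876) ; Δ = (-0.046410, 0.139451)
  [-2]  conj(Y_{7,-2})(Ω₁) = (-0.002242, 0.113134) ; Y_{7,-2}(Ω₂) = (-0.053491, -0.046723) ; Δ = (0.005406, -0.005947)
  [-1]  conj(Y_{7,-1})(Ω₁) = (0.253642, -0.248666) ; Y_{7,-1}(Ω₂) = (-0.291392, -0.109343) ; Δ = (-0.101099, 0.044725)
  [+0]  conj(Y_{7,0})(Ω₁) = (0.235016, -0.000000) ; Y_{7,0}(Ω₂) = (0.072282, 0.000000) ; Δ = (0.016987, 0.000000)
  [+1]  conj(Y_{7,1})(Ω₁) = (-0.253642, -0.248666) ; Y_{7,1}(Ω₂) = (0.291392, -0.109343) ; Δ = (-0.101099, -0.044725)
  [+2]  conj(Y_{7,2})(Ω₁) = (-0.002242, -0.113134) ; Y_{7,2}(Ω₂) = (-0.053491, 0.046723) ; Δ = (0.005406, 0.005947)
  [+3]  conj(Y_{7,3})(Ω₁) = (-0.310441, 0.329462) ; Y_{7,3}(Ω₂) = (-0.153896, 0.285876) ; Δ = (-0.046410, -0.139451)
  [+4]  conj(Y_{7,4})(Ω₁) = (0.413455, -0.016391) ; Y_{7,4}(Ω₂) = (0.008974, -0.066145) ; Δ = (0.002626, -0.027495)
  [+5]  conj(Y_{7,5})(Ω₁) = (-0.162773, -0.147398) ; Y_{7,5}(Ω₂) = (-0.080380, -0.352604) ; Δ = (-0.038890, 0.069242)
  [+6]  conj(Y_{7,6})(Ω₁) = (0.004465, 0.075039) ; Y_{7,6}(Ω₂) = (0.031333, 0.047500) ; Δ = (-0.003424, 0.002563)
  [+7]  conj(Y_{7,7})(Ω₁) = (0.010105, -0.011613) ; Y_{7,7}(Ω₂) = (0.403115, 0.293112) ; Δ = (0.007477, -0.001720)
Total Σ_m = (-0.331640, 0.000000). Multiply by 0.837758: (-0.277834, 0.000000). P_7(cos γ) = -0.277834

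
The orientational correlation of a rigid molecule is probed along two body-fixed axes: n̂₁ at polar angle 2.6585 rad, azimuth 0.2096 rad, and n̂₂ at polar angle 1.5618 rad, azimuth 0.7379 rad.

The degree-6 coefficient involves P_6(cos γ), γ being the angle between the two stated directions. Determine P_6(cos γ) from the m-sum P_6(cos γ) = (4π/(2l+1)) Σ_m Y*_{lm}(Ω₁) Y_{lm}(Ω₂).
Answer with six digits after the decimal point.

0.284874

Summing Y*_{l m}(θ₁,φ₁)·Y_{l m}(θ₂,φ₂) over m ∈ [−6, 6]; prefactor 4π/(2·6+1) = 0.966644:
  m=-6: (+0.001495+0.004617i) × (-0.135785+0.463486i) = -0.002343+0.000066i  (running Σ = -0.002343+0.000066i)
  m=-5: (-0.016004-0.027771i) × (-0.012848+0.007840i) = +0.000423+0.000231i  (running Σ = -0.001920+0.000297i)
  m=-4: (+0.084712+0.094203i) × (+0.349993+0.067308i) = +0.023308+0.038672i  (running Σ = +0.021388+0.038970i)
  m=-3: (-0.263095-0.191343i) × (+0.010535+0.014065i) = -0.000081-0.005716i  (running Σ = +0.021307+0.033253i)
  m=-2: (+0.460849+0.205361i) × (+0.030846-0.323728i) = +0.080696-0.142855i  (running Σ = +0.102004-0.109602i)
  m=-1: (-0.293143-0.062359i) × (+0.013704-0.012460i) = -0.004794+0.002798i  (running Σ = +0.097210-0.106804i)
  m=0: (-0.316052-0.000000i) × (-0.317306+0.000000i) = +0.100285+0.000000i  (running Σ = +0.197495-0.106804i)
  m=1: (+0.293143-0.062359i) × (-0.013704-0.012460i) = -0.004794-0.002798i  (running Σ = +0.192701-0.109602i)
  m=2: (+0.460849-0.205361i) × (+0.030846+0.323728i) = +0.080696+0.142855i  (running Σ = +0.273397+0.033253i)
  m=3: (+0.263095-0.191343i) × (-0.010535+0.014065i) = -0.000081+0.005716i  (running Σ = +0.273317+0.038970i)
  m=4: (+0.084712-0.094203i) × (+0.349993-0.067308i) = +0.023308-0.038672i  (running Σ = +0.296624+0.000297i)
  m=5: (+0.016004-0.027771i) × (+0.012848+0.007840i) = +0.000423-0.000231i  (running Σ = +0.297048+0.000066i)
  m=6: (+0.001495-0.004617i) × (-0.135785-0.463486i) = -0.002343-0.000066i  (running Σ = +0.294705-0.000000i)
Accumulated sum +0.294705-0.000000i; after 4π/(2l+1) scaling, +0.284874-0.000000i ⇒ P_6 = 0.284874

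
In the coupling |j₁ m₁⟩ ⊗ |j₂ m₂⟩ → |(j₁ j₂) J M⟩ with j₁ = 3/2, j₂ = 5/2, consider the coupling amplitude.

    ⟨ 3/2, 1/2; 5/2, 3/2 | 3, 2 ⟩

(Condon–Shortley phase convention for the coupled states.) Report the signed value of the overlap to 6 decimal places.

triangle: 1!*2!*4!/8! = 48/40320
(j±m)!: 2!*1!*4!*1!*5!*1! = 5760
prefactor² = (2J+1)*Δ*N² = 48
  k=0: +1/(0!*1!*1!*4!*1!*0!) = 1/24
  k=1: −1/(1!*0!*0!*3!*2!*1!) = -1/12
Σ = -1/24  ⇒  CG² = 48*(-1/24)² = 1/12
CG = −√(1/12) = -0.288675

-0.288675  (= −√(1/12))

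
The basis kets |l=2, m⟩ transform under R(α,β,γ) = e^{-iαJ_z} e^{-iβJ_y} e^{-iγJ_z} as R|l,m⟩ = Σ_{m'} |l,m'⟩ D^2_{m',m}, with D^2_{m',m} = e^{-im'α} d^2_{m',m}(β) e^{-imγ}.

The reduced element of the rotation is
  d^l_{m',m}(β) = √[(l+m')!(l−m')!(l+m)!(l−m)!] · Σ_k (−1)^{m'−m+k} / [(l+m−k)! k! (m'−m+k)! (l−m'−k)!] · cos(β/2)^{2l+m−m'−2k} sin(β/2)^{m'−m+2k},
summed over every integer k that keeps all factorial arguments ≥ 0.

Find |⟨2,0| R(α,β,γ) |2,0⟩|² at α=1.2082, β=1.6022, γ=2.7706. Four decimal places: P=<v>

P=0.2485

Split into d^2_{0,0}(β=1.6022) × two z-phases.
With c≡cos(β/2)=0.695917 and s≡sin(β/2)=0.718122, N=[2·2·2·2]^{1/2}=4.000000
Admissible k: 0..2 (factorial args all ≥0)
  k=0: (−1)^0·4.0000/(4)·0.6959^4·0.7181^0 = +0.234547
  k=1: (−1)^1·4.0000/(1)·0.6959^2·0.7181^2 = -0.999014
  k=2: (−1)^2·4.0000/(4)·0.6959^0·0.7181^4 = +0.265946
d^2_{0,0}(1.6022) = +0.234547 -0.999014 +0.265946 = -0.498521
|D^2_{0,0}|² = |d^2_{0,0}(β)|² = (-0.498521)² = 0.248523 (the z-rotation phases have unit modulus)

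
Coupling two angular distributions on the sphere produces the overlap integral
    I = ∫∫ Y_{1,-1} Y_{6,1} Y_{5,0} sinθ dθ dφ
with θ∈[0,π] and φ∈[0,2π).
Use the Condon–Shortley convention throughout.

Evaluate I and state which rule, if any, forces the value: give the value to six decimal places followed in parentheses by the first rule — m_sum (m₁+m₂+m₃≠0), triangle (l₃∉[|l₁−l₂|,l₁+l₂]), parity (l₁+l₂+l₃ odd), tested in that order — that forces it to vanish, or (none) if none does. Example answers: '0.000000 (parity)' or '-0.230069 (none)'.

Rules hold: Σm=0, L=12 even, 5≤5≤7.
N = 3·13·11 = 429
Δ = 2!·0!·10!/13! = 1/858
Racah Σ t=1..1: t=1:−1/14400 = -1/14400
⇒ 3j(1 6 5; 0 0 0)² = 6/143, sgn +1
Racah Σ t=2..2: t=2:+1/28800 = 1/28800
⇒ 3j(1 6 5; -1 1 0)² = 7/286, sgn -1
4πI² = N·(3j₀)²·(3jₘ)² = 63/143
I = -1·√(0.440559/4π) = -0.18723944
No selection rule forces the value: the integral is nonzero (none).

-0.187239 (none)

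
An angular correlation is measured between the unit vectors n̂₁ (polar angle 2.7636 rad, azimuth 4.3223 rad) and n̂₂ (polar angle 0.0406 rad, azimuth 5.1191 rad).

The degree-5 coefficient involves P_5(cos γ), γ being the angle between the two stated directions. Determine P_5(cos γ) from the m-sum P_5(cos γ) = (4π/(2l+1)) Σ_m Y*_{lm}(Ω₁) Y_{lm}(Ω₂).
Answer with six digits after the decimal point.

-0.087484

Expand P_5 via completeness: Σ_{m} conj(Y_{5,m}) at Ω₁ times Y_{5,m} at Ω₂ —
  m=-5: (-0.002951+0.001178i) × (+0.000000-0.000000i) = -0.000000+0.000000i  (running Σ = -0.000000+0.000000i)
  m=-4: (-0.000264+0.025304i) × (-0.000000-0.000004i) = +0.000000-0.000000i  (running Σ = +0.000000-0.000000i)
  m=-3: (+0.108475+0.045930i) × (-0.000173-0.000063i) = -0.000016-0.000015i  (running Σ = -0.000016-0.000015i)
  m=-2: (+0.242671-0.240151i) × (-0.003824+0.004044i) = +0.000043+0.001900i  (running Σ = +0.000028+0.001885i)
  m=-1: (-0.205681-0.500247i) × (+0.040904+0.094965i) = +0.039093-0.039995i  (running Σ = +0.039120-0.038110i)
  m=0: (-0.167542-0.000000i) × (+0.924071+0.000000i) = -0.154820-0.000000i  (running Σ = -0.115700-0.038110i)
  m=1: (+0.205681-0.500247i) × (-0.040904+0.094965i) = +0.039093+0.039995i  (running Σ = -0.076607+0.001885i)
  m=2: (+0.242671+0.240151i) × (-0.003824-0.004044i) = +0.000043-0.001900i  (running Σ = -0.076564-0.000015i)
  m=3: (-0.108475+0.045930i) × (+0.000173-0.000063i) = -0.000016+0.000015i  (running Σ = -0.076579-0.000000i)
  m=4: (-0.000264-0.025304i) × (-0.000000+0.000004i) = +0.000000+0.000000i  (running Σ = -0.076579+0.000000i)
  m=5: (+0.002951+0.001178i) × (-0.000000-0.000000i) = -0.000000-0.000000i  (running Σ = -0.076579-0.000000i)
Accumulated sum -0.076579-0.000000i; after 4π/(2l+1) scaling, -0.087484-0.000000i ⇒ P_5 = -0.087484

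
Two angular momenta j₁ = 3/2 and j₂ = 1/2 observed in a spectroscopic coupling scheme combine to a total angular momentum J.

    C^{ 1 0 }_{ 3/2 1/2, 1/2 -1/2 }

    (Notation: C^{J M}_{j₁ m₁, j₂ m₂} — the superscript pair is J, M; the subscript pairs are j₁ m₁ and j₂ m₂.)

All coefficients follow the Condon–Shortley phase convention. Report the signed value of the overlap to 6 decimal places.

+√(1/2) = +0.707107

√[3·1!2!0!/4! · 2!1!0!1!1!1!] = √(1/2)
  +(−1)^0/∏(0,1,1,0,1,0)! = 1  (running 1)
⟨..|..⟩ = √(1/2)·(1) = +0.707107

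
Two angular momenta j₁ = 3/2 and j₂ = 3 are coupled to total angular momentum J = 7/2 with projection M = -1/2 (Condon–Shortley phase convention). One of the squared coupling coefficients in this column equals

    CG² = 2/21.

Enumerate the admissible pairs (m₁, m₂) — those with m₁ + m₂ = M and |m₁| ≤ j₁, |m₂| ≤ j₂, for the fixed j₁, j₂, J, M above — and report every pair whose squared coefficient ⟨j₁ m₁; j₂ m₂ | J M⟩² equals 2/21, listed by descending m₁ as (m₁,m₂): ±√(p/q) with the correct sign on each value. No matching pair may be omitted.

Admissible pairs with m₁+m₂ = M = -1/2: (-3/2,1), (-1/2,0), (1/2,-1), (3/2,-2)
  (m₁,m₂)=(3/2,-2): CG² = 5/21, CG = +√(5/21)
  (m₁,m₂)=(1/2,-1): CG² = 2/7, CG = +√(2/7)
  (m₁,m₂)=(-1/2,0): CG² = 2/21, CG = −√(2/21)   ← matches the target
  (m₁,m₂)=(-3/2,1): CG² = 8/21, CG = −√(8/21)
Pairs with CG² = 2/21: (-1/2,0): −√(2/21)

(-1/2,0): −√(2/21)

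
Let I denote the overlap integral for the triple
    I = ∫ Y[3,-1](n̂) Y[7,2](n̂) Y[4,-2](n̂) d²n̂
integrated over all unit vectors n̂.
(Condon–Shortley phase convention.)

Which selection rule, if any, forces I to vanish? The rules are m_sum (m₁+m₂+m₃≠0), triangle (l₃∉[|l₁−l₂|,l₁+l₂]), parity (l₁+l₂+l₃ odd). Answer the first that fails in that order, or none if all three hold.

azimuthal sum: -1 + 2 − 2 = -1  ✗
4 ≤ 4 ≤ 10 (triangle on l)
L = 3 + 7 + 4 = 14 (even)

m_sum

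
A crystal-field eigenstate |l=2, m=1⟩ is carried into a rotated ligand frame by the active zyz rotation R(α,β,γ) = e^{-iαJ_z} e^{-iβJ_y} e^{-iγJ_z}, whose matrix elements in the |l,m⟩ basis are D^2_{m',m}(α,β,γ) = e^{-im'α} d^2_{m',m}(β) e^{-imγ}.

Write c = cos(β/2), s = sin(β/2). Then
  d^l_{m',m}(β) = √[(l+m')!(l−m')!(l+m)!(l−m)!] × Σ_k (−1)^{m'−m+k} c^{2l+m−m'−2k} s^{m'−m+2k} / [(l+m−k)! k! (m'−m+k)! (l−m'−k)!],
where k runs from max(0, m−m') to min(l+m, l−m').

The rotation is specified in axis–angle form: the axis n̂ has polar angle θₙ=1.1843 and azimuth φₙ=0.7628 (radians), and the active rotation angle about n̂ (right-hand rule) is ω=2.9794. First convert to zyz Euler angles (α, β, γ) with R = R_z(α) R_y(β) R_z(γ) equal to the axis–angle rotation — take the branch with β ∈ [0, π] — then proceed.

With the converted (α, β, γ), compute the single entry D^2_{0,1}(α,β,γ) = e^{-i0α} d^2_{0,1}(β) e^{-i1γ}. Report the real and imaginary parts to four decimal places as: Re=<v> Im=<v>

Axis–angle → zyz. n̂ = (sinθₙcosφₙ, sinθₙsinφₙ, cosθₙ) = (+0.669579, +0.639981, +0.376946), ω = 2.9794.
R = I cosω + sinω [n̂]ₓ + (1−cosω) n̂n̂ᵀ gives
  R = [-0.096086, +0.790542, +0.604823; +0.912282, -0.173100, +0.371184; +0.398132, +0.587435, -0.704565]
β = atan2(√(R₁₃²+R₂₃²), R₃₃) = 2.352606; α = atan2(R₂₃, R₁₃) mod 2π = 0.550437; γ = atan2(R₃₂, −R₃₁) mod 2π = 2.166430
D^2_{0,1}(0.5504,2.3526,2.1664) = e^{-i·0·0.5504}·d^2_{0,1}(2.3526)·e^{-i·1·2.1664}. Compute d first:
Half-angle: c=0.384341, s=0.923191. N=√(2·2·6·1)=4.898979
The bounds max(0,m−m')=1 and min(l+m,l−m')=2 give 2 terms
  k=1: (−1)^0·4.8990/(2)·0.3843^3·0.9232^1 = +0.128386
  k=2: (−1)^1·4.8990/(2)·0.3843^1·0.9232^3 = -0.740742
d^2_{0,1}(2.3526) = +0.128386 -0.740742 = -0.612357
D = (+1.000000+0.000000i)·(-0.612357)·(-0.561033-0.827793i) = +0.343553+0.506905i

Re=0.3436 Im=0.5069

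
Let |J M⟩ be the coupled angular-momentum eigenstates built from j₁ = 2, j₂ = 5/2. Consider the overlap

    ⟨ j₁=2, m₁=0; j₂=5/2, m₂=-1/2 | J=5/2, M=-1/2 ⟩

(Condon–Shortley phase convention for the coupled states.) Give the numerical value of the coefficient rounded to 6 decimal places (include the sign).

-0.478091  (= −√(8/35))

√[6·2!2!3!/8! · 2!2!2!3!2!3!] = √(72/35)
  +(−1)^0/∏(0,2,2,2,0,1)! = 1/8  (running 1/8)
  +(−1)^1/∏(1,1,1,1,1,2)! = -1/2  (running -3/8)
  +(−1)^2/∏(2,0,0,0,2,3)! = 1/24  (running -1/3)
⟨..|..⟩ = √(72/35)·(-1/3) = -0.478091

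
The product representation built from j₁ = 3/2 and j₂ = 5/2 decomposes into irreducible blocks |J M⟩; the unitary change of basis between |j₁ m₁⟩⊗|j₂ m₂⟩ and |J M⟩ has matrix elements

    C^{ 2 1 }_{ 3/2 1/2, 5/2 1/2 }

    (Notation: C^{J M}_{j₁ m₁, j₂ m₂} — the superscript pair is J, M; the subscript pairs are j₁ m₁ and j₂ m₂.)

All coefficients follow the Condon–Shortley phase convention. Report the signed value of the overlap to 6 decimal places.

-0.545545

√[5·2!1!3!/7! · 2!1!3!2!3!1!] = √(12/7)
  +(−1)^0/∏(0,2,1,3,0,0)! = 1/12  (running 1/12)
  +(−1)^1/∏(1,1,0,2,1,1)! = -1/2  (running -5/12)
⟨..|..⟩ = √(12/7)·(-5/12) = -0.545545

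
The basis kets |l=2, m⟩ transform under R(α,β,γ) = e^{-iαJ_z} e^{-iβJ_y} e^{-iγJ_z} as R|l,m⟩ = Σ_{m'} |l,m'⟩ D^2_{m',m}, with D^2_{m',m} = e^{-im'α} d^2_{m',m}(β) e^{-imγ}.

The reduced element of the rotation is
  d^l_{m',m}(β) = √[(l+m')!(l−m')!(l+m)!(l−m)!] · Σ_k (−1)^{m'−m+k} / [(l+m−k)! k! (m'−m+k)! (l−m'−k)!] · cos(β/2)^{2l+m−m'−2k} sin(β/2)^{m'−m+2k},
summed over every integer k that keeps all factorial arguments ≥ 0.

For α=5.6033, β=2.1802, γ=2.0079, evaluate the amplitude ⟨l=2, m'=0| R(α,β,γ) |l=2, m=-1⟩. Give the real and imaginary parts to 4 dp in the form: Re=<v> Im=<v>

Split into d^2_{0,-1}(β=2.1802) × two z-phases.
With c≡cos(β/2)=0.462397 and s≡sin(β/2)=0.886673, N=[2·2·1·6]^{1/2}=4.898979
k: max(0,(-1)−(0))=0 … min(2+(-1),2−(0))=1
  k=0: (−1)^1·4.8990/(2)·0.4624^3·0.8867^1 = -0.214725
  k=1: (−1)^2·4.8990/(2)·0.4624^1·0.8867^3 = +0.789553
d^2_{0,-1}(2.1802) = -0.214725 +0.789553 = +0.574827
Attach z-rotation phases: D = e^{-i(0)(5.6033)}·(+0.574827)·e^{-i(-1)(2.0079)} = -0.243334+0.520783i

Re=-0.2433 Im=0.5208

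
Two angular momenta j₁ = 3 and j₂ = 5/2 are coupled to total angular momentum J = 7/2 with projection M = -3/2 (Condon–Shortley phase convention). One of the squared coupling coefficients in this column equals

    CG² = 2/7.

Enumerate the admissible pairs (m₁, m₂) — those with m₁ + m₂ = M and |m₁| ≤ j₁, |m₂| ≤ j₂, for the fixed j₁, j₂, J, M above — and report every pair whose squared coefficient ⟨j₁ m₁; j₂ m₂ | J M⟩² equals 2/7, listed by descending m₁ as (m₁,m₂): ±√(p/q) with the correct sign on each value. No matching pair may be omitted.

Admissible pairs with m₁+m₂ = M = -3/2: (-3,3/2), (-2,1/2), (-1,-1/2), (0,-3/2), (1,-5/2)
  (m₁,m₂)=(1,-5/2): CG² = 8/21, CG = +√(8/21)
  (m₁,m₂)=(0,-3/2): CG² = 0/1, CG = 0
  (m₁,m₂)=(-1,-1/2): CG² = 5/21, CG = −√(5/21)
  (m₁,m₂)=(-2,1/2): CG² = 2/21, CG = +√(2/21)
  (m₁,m₂)=(-3,3/2): CG² = 2/7, CG = +√(2/7)   ← matches the target
Pairs with CG² = 2/7: (-3,3/2): +√(2/7)

(-3,3/2): +√(2/7)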